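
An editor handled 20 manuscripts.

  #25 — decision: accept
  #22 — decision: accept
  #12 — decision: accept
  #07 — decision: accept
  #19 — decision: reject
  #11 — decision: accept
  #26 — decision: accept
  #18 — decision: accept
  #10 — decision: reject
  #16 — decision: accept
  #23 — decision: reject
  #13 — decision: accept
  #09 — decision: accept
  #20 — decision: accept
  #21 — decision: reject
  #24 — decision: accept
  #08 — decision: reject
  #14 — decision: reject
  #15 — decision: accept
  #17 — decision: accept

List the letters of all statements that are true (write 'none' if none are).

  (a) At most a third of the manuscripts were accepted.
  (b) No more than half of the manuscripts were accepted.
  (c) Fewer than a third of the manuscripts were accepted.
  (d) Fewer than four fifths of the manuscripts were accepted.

|A| = 20, |A ∩ B| = 14, |A ∖ B| = 6.
(a) |A ∩ B| / |A| ≤ 1/3: fails.
(b) |A ∩ B| ≤ |A ∖ B|: fails.
(c) |A ∩ B| / |A| < 1/3: fails.
(d) |A ∩ B| / |A| < 4/5: holds.

(d)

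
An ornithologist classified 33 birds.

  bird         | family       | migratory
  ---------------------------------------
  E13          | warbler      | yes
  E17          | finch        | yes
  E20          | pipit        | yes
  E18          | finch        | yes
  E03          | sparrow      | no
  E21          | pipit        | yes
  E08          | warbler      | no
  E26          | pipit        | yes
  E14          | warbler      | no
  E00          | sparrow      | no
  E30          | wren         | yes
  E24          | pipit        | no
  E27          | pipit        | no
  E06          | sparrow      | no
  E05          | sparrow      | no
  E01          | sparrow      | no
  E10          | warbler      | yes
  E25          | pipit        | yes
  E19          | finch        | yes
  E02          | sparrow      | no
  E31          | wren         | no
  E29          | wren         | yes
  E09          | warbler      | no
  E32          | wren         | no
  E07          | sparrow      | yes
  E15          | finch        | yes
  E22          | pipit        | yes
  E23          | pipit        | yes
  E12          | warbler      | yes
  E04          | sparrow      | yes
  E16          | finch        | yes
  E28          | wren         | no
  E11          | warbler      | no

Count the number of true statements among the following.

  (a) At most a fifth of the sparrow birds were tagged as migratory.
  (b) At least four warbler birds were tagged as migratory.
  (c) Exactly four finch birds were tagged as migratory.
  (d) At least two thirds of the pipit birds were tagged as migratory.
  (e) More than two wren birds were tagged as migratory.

1

(a) sparrow: |A| = 8, |A ∩ B| = 2; needs |A ∩ B| / |A| ≤ 1/5 — false.
(b) warbler: |A| = 7, |A ∩ B| = 3; needs |A ∩ B| ≥ 4 — false.
(c) finch: |A| = 5, |A ∩ B| = 5; needs |A ∩ B| = 4 — false.
(d) pipit: |A| = 8, |A ∩ B| = 6; needs |A ∩ B| / |A| ≥ 2/3 — true.
(e) wren: |A| = 5, |A ∩ B| = 2; needs |A ∩ B| > 2 — false.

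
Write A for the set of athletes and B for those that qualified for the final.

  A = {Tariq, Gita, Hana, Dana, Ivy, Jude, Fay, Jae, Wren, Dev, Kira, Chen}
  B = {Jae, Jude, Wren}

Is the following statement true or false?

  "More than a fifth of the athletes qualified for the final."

True

Truth condition: |A ∩ B| / |A| > 1/5.
A (the restrictor) = {Tariq, Gita, Hana, Dana, Ivy, Jude, Fay, Jae, Wren, Dev, Kira, Chen}, |A| = 12.
A ∩ B = {Jude, Jae, Wren}, so |A ∩ B| = 3.
A ∖ B = {Tariq, Gita, Hana, Dana, Ivy, Fay, Dev, Kira, Chen}, so |A ∖ B| = 9.
|A ∩ B|/|A| = 3/12, so the statement is true.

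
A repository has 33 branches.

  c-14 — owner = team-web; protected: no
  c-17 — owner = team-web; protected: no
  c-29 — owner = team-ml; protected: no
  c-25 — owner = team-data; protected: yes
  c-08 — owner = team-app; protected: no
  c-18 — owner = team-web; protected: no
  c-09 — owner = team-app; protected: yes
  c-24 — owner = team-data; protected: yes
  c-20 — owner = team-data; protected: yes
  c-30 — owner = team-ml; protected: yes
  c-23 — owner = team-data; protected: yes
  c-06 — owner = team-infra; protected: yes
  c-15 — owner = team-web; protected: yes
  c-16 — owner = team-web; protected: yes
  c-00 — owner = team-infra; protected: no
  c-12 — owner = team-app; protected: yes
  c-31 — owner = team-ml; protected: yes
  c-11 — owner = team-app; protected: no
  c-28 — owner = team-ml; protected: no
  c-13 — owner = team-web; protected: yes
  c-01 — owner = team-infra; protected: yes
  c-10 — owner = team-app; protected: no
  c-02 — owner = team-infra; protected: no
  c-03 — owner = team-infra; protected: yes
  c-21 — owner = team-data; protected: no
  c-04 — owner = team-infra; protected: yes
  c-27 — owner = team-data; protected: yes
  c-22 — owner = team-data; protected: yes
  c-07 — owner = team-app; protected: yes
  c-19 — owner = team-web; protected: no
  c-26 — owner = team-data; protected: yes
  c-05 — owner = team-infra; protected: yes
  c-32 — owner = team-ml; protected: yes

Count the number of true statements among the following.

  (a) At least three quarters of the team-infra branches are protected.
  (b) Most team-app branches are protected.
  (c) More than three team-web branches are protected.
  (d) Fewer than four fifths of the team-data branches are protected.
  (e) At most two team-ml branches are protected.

0

(a) team-infra: |A| = 7, |A ∩ B| = 5; needs |A ∩ B| / |A| ≥ 3/4 — false.
(b) team-app: |A| = 6, |A ∩ B| = 3; needs |A ∩ B| > |A ∖ B| — false.
(c) team-web: |A| = 7, |A ∩ B| = 3; needs |A ∩ B| > 3 — false.
(d) team-data: |A| = 8, |A ∩ B| = 7; needs |A ∩ B| / |A| < 4/5 — false.
(e) team-ml: |A| = 5, |A ∩ B| = 3; needs |A ∩ B| ≤ 2 — false.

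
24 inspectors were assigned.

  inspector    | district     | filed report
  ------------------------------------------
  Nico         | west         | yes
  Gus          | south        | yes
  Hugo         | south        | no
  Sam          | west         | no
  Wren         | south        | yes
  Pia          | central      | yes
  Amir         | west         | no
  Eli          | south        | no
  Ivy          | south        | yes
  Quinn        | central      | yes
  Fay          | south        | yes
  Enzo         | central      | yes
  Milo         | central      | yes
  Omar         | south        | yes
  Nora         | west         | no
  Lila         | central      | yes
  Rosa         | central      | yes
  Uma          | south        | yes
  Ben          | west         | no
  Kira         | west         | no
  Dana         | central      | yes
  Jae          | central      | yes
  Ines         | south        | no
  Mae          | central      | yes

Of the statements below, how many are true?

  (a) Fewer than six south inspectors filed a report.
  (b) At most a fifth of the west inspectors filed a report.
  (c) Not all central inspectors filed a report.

1

(a) south: |A| = 9, |A ∩ B| = 6; needs |A ∩ B| < 6 — false.
(b) west: |A| = 6, |A ∩ B| = 1; needs |A ∩ B| / |A| ≤ 1/5 — true.
(c) central: |A| = 9, |A ∩ B| = 9; needs A ⊄ B (|A ∖ B| ≥ 1) — false.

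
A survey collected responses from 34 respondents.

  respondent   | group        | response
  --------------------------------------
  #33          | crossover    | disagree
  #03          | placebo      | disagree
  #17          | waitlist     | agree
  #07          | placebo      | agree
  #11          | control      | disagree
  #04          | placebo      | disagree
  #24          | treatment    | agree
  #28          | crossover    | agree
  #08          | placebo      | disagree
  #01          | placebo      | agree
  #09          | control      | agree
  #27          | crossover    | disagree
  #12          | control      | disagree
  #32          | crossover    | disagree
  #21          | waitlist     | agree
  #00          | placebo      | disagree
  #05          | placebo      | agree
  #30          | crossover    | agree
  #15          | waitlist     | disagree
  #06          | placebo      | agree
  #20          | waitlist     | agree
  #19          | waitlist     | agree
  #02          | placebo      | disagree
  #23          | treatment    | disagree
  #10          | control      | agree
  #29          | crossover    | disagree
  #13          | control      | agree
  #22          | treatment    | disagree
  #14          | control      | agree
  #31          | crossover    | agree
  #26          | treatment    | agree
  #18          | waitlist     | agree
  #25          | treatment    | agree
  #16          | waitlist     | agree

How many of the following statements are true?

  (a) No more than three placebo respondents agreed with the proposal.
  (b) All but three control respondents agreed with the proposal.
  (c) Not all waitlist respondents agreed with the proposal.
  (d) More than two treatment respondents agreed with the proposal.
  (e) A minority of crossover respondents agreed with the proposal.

(a) placebo: |A| = 9, |A ∩ B| = 4; needs |A ∩ B| ≤ 3 — false.
(b) control: |A| = 6, |A ∩ B| = 4; needs |A ∖ B| = 3 — false.
(c) waitlist: |A| = 7, |A ∩ B| = 6; needs A ⊄ B (|A ∖ B| ≥ 1) — true.
(d) treatment: |A| = 5, |A ∩ B| = 3; needs |A ∩ B| > 2 — true.
(e) crossover: |A| = 7, |A ∩ B| = 3; needs |A ∩ B| < |A ∖ B| — true.

3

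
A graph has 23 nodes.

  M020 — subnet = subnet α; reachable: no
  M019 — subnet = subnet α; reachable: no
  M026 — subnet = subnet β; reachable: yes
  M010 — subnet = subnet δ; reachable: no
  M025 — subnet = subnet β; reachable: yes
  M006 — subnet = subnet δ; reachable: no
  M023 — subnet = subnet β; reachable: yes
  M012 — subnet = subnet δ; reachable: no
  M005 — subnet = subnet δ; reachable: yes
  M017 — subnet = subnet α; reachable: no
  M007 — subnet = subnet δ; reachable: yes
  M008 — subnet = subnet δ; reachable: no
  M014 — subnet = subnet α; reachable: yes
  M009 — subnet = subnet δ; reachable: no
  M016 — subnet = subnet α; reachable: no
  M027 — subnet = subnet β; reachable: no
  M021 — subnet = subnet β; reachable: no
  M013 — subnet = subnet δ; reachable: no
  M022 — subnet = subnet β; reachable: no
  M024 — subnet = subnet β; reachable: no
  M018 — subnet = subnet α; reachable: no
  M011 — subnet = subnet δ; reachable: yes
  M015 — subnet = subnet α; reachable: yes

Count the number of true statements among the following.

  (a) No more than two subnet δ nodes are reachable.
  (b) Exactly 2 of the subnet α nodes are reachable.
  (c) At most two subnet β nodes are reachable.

1

(a) subnet δ: |A| = 9, |A ∩ B| = 3; needs |A ∩ B| ≤ 2 — false.
(b) subnet α: |A| = 7, |A ∩ B| = 2; needs |A ∩ B| = 2 — true.
(c) subnet β: |A| = 7, |A ∩ B| = 3; needs |A ∩ B| ≤ 2 — false.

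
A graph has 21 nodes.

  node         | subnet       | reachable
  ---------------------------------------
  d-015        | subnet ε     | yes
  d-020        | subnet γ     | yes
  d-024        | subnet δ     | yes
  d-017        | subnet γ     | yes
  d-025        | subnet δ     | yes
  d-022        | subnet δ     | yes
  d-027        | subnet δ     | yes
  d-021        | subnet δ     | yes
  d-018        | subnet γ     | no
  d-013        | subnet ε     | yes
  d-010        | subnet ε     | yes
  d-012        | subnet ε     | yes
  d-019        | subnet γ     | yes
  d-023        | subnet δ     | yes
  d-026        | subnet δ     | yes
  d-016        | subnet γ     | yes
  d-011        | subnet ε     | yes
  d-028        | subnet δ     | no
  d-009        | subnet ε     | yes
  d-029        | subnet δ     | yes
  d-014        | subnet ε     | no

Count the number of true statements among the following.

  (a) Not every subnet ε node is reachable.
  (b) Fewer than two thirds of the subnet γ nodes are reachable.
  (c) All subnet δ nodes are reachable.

1

(a) subnet ε: |A| = 7, |A ∩ B| = 6; needs A ⊄ B (|A ∖ B| ≥ 1) — true.
(b) subnet γ: |A| = 5, |A ∩ B| = 4; needs |A ∩ B| / |A| < 2/3 — false.
(c) subnet δ: |A| = 9, |A ∩ B| = 8; needs A ⊆ B, i.e. every element of A is in B (|A ∖ B| = 0) — false.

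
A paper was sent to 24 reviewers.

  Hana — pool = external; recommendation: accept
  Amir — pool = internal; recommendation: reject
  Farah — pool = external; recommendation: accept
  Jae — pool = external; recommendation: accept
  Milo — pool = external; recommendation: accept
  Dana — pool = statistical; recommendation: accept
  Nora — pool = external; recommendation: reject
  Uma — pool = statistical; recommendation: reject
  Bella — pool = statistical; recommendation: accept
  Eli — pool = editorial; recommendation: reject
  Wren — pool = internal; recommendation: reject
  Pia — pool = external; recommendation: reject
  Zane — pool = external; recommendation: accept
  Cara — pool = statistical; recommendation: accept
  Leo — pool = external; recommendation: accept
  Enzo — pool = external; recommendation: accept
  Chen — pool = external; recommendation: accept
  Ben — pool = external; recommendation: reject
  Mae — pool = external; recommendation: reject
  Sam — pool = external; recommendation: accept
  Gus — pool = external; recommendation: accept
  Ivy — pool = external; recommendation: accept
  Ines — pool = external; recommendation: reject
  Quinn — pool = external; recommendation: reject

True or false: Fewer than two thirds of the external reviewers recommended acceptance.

The determiner here denotes the relation: |A ∩ B| / |A| < 2/3.
|A| = 17, |A ∩ B| = 11, |A ∖ B| = 6.
|A ∩ B|/|A| = 11/17, so the statement is true.

True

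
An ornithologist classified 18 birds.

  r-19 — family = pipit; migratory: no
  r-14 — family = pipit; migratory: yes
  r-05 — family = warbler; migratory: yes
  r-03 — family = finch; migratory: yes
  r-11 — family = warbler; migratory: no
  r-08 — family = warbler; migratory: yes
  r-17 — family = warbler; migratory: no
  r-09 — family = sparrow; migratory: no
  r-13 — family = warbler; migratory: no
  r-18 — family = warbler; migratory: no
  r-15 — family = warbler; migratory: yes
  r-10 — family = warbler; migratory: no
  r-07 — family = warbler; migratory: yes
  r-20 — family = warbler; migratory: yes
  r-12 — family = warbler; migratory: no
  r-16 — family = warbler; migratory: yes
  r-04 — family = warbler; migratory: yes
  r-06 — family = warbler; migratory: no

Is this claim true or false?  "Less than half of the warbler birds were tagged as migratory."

Truth condition: |A ∩ B| < |A ∖ B|.
A (the restrictor) = {r-05, r-11, r-08, r-17, r-13, r-18, r-15, r-10, r-07, r-20, r-12, r-16, r-04, r-06}, |A| = 14.
A ∩ B = {r-05, r-08, r-15, r-07, r-20, r-16, r-04}, so |A ∩ B| = 7.
A ∖ B = {r-11, r-17, r-13, r-18, r-10, r-12, r-06}, so |A ∖ B| = 7.
7 = 7, so the statement is false.

False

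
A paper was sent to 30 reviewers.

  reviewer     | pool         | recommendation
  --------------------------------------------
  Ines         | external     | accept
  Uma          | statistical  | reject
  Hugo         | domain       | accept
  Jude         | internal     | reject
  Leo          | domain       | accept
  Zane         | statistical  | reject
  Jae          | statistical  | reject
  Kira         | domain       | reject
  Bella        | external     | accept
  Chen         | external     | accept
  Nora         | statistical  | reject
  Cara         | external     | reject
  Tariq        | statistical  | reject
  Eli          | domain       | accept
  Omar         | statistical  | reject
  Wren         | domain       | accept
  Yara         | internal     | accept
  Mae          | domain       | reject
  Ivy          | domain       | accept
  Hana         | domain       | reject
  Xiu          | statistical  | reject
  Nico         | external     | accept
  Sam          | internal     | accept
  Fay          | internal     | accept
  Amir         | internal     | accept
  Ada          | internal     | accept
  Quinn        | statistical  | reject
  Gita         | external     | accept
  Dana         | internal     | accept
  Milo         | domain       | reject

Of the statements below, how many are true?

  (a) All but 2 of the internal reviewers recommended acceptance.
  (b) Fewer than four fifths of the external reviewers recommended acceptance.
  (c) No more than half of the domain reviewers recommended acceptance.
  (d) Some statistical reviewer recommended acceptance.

(a) internal: |A| = 7, |A ∩ B| = 6; needs |A ∖ B| = 2 — false.
(b) external: |A| = 6, |A ∩ B| = 5; needs |A ∩ B| / |A| < 4/5 — false.
(c) domain: |A| = 9, |A ∩ B| = 5; needs |A ∩ B| ≤ |A ∖ B| — false.
(d) statistical: |A| = 8, |A ∩ B| = 0; needs A ∩ B ≠ ∅ (|A ∩ B| ≥ 1) — false.

0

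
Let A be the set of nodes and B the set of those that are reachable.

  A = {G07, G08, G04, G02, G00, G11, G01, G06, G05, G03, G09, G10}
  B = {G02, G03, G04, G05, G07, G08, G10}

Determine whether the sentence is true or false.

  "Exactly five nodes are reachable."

The determiner here denotes the relation: |A ∩ B| = 5.
A (the restrictor) = {G07, G08, G04, G02, G00, G11, G01, G06, G05, G03, G09, G10}, |A| = 12.
A ∩ B = {G07, G08, G04, G02, G05, G03, G10}, so |A ∩ B| = 7.
|A ∩ B| = 7, so the statement is false.

False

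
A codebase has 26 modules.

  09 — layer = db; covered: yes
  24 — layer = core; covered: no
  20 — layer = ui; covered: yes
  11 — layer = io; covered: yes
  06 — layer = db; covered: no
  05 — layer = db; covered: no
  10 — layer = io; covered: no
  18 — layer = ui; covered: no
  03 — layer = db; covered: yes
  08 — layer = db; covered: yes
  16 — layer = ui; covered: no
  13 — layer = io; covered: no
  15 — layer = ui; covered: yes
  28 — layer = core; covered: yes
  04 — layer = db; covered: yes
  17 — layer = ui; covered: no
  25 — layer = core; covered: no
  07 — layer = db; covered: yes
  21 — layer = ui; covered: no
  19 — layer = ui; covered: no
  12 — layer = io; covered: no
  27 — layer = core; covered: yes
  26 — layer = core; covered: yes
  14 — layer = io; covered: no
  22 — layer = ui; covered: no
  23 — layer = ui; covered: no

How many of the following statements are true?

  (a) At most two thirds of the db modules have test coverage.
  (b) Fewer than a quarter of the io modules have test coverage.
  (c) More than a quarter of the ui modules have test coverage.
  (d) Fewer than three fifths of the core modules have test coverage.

1

(a) db: |A| = 7, |A ∩ B| = 5; needs |A ∩ B| / |A| ≤ 2/3 — false.
(b) io: |A| = 5, |A ∩ B| = 1; needs |A ∩ B| / |A| < 1/4 — true.
(c) ui: |A| = 9, |A ∩ B| = 2; needs |A ∩ B| / |A| > 1/4 — false.
(d) core: |A| = 5, |A ∩ B| = 3; needs |A ∩ B| / |A| < 3/5 — false.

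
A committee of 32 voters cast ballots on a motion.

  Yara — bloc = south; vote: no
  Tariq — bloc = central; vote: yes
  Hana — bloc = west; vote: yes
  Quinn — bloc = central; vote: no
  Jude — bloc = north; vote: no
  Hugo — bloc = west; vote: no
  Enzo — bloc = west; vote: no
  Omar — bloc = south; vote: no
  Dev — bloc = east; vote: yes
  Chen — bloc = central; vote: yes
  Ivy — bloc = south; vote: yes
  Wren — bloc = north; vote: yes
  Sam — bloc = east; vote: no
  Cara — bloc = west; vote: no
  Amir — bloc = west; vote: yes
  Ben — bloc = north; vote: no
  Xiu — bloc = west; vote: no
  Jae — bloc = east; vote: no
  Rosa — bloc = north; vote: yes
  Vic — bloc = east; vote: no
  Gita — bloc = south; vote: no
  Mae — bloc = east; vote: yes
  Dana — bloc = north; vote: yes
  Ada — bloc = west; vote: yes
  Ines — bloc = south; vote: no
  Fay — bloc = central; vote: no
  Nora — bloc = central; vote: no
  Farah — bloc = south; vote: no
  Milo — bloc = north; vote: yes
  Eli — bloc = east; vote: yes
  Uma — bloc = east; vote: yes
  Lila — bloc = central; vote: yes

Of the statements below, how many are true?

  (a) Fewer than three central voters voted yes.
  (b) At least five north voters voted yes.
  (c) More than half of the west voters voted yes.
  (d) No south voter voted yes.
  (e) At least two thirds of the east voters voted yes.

0

(a) central: |A| = 6, |A ∩ B| = 3; needs |A ∩ B| < 3 — false.
(b) north: |A| = 6, |A ∩ B| = 4; needs |A ∩ B| ≥ 5 — false.
(c) west: |A| = 7, |A ∩ B| = 3; needs |A ∩ B| > |A ∖ B| — false.
(d) south: |A| = 6, |A ∩ B| = 1; needs A ∩ B = ∅ (|A ∩ B| = 0) — false.
(e) east: |A| = 7, |A ∩ B| = 4; needs |A ∩ B| / |A| ≥ 2/3 — false.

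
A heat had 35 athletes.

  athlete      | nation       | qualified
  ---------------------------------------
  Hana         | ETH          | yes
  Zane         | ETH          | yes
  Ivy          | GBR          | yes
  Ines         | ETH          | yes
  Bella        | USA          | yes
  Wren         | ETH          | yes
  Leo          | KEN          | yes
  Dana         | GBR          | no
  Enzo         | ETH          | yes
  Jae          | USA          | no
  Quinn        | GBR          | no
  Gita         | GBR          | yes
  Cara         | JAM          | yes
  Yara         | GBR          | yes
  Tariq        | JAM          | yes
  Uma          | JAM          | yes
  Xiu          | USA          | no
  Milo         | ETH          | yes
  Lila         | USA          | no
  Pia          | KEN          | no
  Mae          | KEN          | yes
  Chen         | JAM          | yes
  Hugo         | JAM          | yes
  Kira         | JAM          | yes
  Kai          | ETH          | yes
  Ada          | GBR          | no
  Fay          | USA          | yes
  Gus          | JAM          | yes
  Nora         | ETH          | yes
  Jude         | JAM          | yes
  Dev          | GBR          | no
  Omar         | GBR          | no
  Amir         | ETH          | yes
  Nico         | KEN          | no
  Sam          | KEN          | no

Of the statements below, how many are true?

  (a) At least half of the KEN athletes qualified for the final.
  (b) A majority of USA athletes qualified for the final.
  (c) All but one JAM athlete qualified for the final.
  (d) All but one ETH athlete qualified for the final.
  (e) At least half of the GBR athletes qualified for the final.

0

(a) KEN: |A| = 5, |A ∩ B| = 2; needs |A ∩ B| ≥ |A ∖ B| — false.
(b) USA: |A| = 5, |A ∩ B| = 2; needs |A ∩ B| > |A ∖ B| — false.
(c) JAM: |A| = 8, |A ∩ B| = 8; needs |A ∖ B| = 1 — false.
(d) ETH: |A| = 9, |A ∩ B| = 9; needs |A ∖ B| = 1 — false.
(e) GBR: |A| = 8, |A ∩ B| = 3; needs |A ∩ B| ≥ |A ∖ B| — false.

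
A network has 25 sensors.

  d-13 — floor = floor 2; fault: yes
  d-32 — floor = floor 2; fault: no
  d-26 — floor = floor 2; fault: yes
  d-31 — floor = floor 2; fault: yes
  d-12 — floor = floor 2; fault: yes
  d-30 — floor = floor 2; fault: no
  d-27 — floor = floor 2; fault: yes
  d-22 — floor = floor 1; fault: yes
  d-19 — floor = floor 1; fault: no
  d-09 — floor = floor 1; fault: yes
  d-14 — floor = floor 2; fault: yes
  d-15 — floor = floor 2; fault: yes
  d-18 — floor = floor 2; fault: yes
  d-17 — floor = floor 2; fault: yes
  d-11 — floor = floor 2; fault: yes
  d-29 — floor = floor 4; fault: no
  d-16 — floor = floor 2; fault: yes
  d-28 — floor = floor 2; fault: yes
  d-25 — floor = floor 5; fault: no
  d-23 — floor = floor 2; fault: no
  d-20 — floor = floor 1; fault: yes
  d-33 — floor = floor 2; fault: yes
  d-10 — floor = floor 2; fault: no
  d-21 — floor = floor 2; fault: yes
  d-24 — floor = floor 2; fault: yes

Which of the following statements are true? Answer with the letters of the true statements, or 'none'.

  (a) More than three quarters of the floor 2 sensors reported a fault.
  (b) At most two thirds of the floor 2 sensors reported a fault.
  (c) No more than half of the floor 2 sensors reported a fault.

|A| = 19, |A ∩ B| = 15, |A ∖ B| = 4.
(a) |A ∩ B| / |A| > 3/4: holds.
(b) |A ∩ B| / |A| ≤ 2/3: fails.
(c) |A ∩ B| ≤ |A ∖ B|: fails.

(a)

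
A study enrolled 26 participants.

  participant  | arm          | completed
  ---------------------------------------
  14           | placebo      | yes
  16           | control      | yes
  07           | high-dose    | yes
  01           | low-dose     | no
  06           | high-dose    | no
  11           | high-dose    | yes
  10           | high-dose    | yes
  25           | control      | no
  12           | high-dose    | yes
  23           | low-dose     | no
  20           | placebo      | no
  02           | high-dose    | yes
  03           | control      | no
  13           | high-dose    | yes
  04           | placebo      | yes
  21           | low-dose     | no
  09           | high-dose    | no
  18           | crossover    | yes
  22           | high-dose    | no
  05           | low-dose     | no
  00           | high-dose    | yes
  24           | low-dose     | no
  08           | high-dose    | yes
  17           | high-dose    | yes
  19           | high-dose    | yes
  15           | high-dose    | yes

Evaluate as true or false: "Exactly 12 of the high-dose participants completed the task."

'Exactly 12 of the high-dose participants completed the task' holds iff |A ∩ B| = 12.
A (the restrictor) = {07, 06, 11, 10, 12, 02, 13, 09, 22, 00, 08, 17, 19, 15}, |A| = 14.
A ∩ B = {07, 11, 10, 12, 02, 13, 00, 08, 17, 19, 15}, so |A ∩ B| = 11.
|A ∩ B| = 11, so the statement is false.

False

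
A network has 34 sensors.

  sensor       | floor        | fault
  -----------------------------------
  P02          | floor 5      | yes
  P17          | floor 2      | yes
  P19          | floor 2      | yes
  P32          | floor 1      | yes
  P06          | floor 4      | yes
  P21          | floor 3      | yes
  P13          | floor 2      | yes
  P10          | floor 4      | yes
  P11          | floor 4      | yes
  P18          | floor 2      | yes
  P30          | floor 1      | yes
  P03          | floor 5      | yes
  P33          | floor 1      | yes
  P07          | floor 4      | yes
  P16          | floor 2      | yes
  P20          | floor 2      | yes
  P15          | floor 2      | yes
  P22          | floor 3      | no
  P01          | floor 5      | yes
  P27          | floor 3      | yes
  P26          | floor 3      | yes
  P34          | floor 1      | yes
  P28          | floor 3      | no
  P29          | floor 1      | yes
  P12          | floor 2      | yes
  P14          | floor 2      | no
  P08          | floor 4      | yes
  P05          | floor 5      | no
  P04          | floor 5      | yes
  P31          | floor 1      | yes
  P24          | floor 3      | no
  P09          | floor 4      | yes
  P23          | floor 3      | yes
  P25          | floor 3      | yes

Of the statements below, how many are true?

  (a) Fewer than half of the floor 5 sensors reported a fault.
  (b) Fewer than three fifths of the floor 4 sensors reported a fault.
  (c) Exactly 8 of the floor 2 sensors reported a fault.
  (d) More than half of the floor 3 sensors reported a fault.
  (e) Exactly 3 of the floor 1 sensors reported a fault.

(a) floor 5: |A| = 5, |A ∩ B| = 4; needs |A ∩ B| < |A ∖ B| — false.
(b) floor 4: |A| = 6, |A ∩ B| = 6; needs |A ∩ B| / |A| < 3/5 — false.
(c) floor 2: |A| = 9, |A ∩ B| = 8; needs |A ∩ B| = 8 — true.
(d) floor 3: |A| = 8, |A ∩ B| = 5; needs |A ∩ B| > |A ∖ B| — true.
(e) floor 1: |A| = 6, |A ∩ B| = 6; needs |A ∩ B| = 3 — false.

2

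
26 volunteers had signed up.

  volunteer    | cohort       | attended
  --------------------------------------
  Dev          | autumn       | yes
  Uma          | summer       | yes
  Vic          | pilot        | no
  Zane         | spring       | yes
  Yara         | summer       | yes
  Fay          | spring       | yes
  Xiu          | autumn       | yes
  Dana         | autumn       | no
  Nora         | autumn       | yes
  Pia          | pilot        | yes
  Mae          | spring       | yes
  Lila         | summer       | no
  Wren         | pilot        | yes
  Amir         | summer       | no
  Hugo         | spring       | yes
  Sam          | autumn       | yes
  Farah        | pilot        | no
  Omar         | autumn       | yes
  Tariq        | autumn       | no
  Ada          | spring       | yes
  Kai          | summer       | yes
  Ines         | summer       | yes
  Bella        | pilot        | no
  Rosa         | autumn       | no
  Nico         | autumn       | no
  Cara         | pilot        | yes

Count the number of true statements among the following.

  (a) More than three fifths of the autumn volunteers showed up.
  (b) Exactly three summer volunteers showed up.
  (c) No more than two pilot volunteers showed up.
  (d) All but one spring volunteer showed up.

(a) autumn: |A| = 9, |A ∩ B| = 5; needs |A ∩ B| / |A| > 3/5 — false.
(b) summer: |A| = 6, |A ∩ B| = 4; needs |A ∩ B| = 3 — false.
(c) pilot: |A| = 6, |A ∩ B| = 3; needs |A ∩ B| ≤ 2 — false.
(d) spring: |A| = 5, |A ∩ B| = 5; needs |A ∖ B| = 1 — false.

0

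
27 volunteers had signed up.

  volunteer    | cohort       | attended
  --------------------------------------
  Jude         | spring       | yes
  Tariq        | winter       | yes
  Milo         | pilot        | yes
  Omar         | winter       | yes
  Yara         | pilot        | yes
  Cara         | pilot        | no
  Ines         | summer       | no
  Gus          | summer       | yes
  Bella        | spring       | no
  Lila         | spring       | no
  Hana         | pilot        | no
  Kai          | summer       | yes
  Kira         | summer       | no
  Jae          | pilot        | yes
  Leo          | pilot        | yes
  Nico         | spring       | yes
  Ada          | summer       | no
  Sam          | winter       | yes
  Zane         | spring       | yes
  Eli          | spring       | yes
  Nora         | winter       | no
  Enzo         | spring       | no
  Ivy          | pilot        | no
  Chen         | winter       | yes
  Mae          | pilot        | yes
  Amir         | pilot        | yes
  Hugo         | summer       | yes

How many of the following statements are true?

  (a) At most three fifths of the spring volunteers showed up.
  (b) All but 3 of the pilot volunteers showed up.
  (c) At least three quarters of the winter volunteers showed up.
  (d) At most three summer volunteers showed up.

4

(a) spring: |A| = 7, |A ∩ B| = 4; needs |A ∩ B| / |A| ≤ 3/5 — true.
(b) pilot: |A| = 9, |A ∩ B| = 6; needs |A ∖ B| = 3 — true.
(c) winter: |A| = 5, |A ∩ B| = 4; needs |A ∩ B| / |A| ≥ 3/4 — true.
(d) summer: |A| = 6, |A ∩ B| = 3; needs |A ∩ B| ≤ 3 — true.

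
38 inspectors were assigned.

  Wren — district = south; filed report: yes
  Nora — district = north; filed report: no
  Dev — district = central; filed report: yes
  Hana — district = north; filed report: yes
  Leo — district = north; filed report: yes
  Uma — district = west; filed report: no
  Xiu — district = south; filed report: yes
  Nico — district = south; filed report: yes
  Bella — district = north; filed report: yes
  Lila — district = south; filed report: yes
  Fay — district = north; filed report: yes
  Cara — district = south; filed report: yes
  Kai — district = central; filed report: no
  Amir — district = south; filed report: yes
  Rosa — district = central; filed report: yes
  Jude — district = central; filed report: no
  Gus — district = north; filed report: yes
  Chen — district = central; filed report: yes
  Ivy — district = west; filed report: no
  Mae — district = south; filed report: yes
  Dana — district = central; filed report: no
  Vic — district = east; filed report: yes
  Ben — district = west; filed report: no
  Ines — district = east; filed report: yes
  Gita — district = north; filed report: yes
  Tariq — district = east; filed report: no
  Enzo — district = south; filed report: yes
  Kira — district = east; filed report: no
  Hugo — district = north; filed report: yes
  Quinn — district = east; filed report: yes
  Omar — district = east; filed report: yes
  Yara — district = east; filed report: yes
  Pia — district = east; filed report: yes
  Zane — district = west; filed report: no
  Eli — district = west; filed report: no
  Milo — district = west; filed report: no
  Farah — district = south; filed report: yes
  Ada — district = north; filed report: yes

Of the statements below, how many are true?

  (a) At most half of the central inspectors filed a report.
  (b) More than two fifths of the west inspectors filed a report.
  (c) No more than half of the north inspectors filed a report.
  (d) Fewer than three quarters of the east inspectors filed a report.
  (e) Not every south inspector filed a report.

1

(a) central: |A| = 6, |A ∩ B| = 3; needs |A ∩ B| ≤ |A ∖ B| — true.
(b) west: |A| = 6, |A ∩ B| = 0; needs |A ∩ B| / |A| > 2/5 — false.
(c) north: |A| = 9, |A ∩ B| = 8; needs |A ∩ B| ≤ |A ∖ B| — false.
(d) east: |A| = 8, |A ∩ B| = 6; needs |A ∩ B| / |A| < 3/4 — false.
(e) south: |A| = 9, |A ∩ B| = 9; needs A ⊄ B (|A ∖ B| ≥ 1) — false.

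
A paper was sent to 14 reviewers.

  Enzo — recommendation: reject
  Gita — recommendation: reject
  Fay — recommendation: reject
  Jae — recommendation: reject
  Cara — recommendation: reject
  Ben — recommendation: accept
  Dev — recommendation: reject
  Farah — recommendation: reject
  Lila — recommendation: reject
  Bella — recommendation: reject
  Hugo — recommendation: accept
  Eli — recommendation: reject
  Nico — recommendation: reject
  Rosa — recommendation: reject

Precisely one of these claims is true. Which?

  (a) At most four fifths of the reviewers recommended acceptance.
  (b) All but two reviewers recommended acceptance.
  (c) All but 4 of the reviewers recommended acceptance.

|A| = 14, |A ∩ B| = 2, |A ∖ B| = 12.
(a) requires |A ∩ B| / |A| ≤ 4/5: true.
(b) requires |A ∖ B| = 2: false.
(c) requires |A ∖ B| = 4: false.

(a)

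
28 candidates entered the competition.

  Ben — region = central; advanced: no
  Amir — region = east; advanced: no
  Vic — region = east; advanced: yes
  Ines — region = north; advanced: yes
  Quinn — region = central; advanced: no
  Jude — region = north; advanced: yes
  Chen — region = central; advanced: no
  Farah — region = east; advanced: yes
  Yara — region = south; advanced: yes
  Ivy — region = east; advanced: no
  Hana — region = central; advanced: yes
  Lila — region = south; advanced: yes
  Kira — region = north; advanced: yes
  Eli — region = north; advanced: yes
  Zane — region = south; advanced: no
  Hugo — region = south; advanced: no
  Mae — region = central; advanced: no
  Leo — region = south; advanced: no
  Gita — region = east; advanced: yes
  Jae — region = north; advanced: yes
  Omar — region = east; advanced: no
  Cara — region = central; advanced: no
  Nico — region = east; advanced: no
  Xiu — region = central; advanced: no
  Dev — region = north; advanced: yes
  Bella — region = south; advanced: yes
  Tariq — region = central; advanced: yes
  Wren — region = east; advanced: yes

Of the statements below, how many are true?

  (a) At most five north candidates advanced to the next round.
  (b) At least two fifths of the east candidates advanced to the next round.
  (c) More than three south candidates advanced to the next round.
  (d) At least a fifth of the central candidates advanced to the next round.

2

(a) north: |A| = 6, |A ∩ B| = 6; needs |A ∩ B| ≤ 5 — false.
(b) east: |A| = 8, |A ∩ B| = 4; needs |A ∩ B| / |A| ≥ 2/5 — true.
(c) south: |A| = 6, |A ∩ B| = 3; needs |A ∩ B| > 3 — false.
(d) central: |A| = 8, |A ∩ B| = 2; needs |A ∩ B| / |A| ≥ 1/5 — true.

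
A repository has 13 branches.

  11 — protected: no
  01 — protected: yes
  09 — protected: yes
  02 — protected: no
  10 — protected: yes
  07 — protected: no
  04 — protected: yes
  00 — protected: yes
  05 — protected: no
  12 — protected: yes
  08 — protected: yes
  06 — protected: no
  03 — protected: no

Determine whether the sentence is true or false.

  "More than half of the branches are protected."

'More than half of the branches are protected' holds iff |A ∩ B| > |A ∖ B|.
A (the restrictor) = {11, 01, 09, 02, 10, 07, 04, 00, 05, 12, 08, 06, 03}, |A| = 13.
A ∩ B = {01, 09, 10, 04, 00, 12, 08}, so |A ∩ B| = 7.
A ∖ B = {11, 02, 07, 05, 06, 03}, so |A ∖ B| = 6.
7 > 6, so the statement is true.

True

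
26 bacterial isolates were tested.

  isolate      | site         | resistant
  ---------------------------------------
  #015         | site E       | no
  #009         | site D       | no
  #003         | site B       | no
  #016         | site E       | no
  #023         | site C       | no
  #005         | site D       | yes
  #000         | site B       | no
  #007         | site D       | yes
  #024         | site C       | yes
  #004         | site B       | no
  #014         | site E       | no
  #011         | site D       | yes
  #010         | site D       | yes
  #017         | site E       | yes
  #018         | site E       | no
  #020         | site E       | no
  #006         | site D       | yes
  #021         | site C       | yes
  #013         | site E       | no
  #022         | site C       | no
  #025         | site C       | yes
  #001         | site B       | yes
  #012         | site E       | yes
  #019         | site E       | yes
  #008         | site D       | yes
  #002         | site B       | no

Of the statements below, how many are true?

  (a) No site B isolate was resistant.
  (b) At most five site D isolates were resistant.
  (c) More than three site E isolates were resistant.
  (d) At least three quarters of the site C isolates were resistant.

0

(a) site B: |A| = 5, |A ∩ B| = 1; needs A ∩ B = ∅ (|A ∩ B| = 0) — false.
(b) site D: |A| = 7, |A ∩ B| = 6; needs |A ∩ B| ≤ 5 — false.
(c) site E: |A| = 9, |A ∩ B| = 3; needs |A ∩ B| > 3 — false.
(d) site C: |A| = 5, |A ∩ B| = 3; needs |A ∩ B| / |A| ≥ 3/4 — false.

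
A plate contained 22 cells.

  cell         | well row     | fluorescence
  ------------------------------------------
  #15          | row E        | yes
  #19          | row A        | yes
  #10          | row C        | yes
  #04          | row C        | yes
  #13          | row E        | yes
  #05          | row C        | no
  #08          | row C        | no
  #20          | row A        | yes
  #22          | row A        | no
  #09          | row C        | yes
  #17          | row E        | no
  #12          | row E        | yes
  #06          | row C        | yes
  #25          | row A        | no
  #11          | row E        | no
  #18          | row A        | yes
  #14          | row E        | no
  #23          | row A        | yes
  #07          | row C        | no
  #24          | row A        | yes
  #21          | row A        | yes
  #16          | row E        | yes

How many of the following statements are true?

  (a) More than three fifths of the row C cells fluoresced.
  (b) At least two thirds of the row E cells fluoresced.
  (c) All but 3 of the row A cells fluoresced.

0

(a) row C: |A| = 7, |A ∩ B| = 4; needs |A ∩ B| / |A| > 3/5 — false.
(b) row E: |A| = 7, |A ∩ B| = 4; needs |A ∩ B| / |A| ≥ 2/3 — false.
(c) row A: |A| = 8, |A ∩ B| = 6; needs |A ∖ B| = 3 — false.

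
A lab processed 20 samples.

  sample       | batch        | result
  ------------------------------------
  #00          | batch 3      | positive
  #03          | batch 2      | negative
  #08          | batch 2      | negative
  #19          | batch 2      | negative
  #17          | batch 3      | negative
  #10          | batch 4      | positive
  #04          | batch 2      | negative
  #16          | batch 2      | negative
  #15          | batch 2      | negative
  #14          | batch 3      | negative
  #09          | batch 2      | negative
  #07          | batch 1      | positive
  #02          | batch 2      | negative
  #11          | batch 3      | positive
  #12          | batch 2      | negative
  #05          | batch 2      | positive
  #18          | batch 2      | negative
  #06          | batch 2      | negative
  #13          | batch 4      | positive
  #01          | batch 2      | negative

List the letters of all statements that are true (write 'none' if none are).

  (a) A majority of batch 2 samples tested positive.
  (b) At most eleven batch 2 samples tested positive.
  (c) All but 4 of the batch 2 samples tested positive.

(b)

|A| = 13, |A ∩ B| = 1, |A ∖ B| = 12.
(a) |A ∩ B| > |A ∖ B|: fails.
(b) |A ∩ B| ≤ 11: holds.
(c) |A ∖ B| = 4: fails.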